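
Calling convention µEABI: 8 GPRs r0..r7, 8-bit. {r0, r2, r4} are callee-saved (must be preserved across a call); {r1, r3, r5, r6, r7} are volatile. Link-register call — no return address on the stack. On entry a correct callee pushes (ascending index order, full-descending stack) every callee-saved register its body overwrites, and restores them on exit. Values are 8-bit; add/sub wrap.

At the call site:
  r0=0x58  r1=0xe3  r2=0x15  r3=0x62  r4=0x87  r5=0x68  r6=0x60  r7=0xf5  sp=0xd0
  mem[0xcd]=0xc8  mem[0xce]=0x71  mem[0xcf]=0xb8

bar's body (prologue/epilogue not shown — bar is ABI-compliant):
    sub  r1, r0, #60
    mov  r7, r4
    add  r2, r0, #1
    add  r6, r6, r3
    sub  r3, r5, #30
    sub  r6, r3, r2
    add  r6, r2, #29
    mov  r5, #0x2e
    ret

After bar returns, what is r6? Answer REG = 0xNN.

prologue: push r2 -> mem[0xcf]=0x15, sp=0xcf
body[0] sub  r1, r0, #60 -> r1=0x1c
body[1] mov  r7, r4 -> r7=0x87
body[2] add  r2, r0, #1 -> r2=0x59
body[3] add  r6, r6, r3 -> r6=0xc2
body[4] sub  r3, r5, #30 -> r3=0x4a
body[5] sub  r6, r3, r2 -> r6=0xf1
body[6] add  r6, r2, #29 -> r6=0x76
body[7] mov  r5, #0x2e -> r5=0x2e
epilogue: pop r2=0x15, sp=0xd0
r6 is caller-saved -> body value

REG = 0x76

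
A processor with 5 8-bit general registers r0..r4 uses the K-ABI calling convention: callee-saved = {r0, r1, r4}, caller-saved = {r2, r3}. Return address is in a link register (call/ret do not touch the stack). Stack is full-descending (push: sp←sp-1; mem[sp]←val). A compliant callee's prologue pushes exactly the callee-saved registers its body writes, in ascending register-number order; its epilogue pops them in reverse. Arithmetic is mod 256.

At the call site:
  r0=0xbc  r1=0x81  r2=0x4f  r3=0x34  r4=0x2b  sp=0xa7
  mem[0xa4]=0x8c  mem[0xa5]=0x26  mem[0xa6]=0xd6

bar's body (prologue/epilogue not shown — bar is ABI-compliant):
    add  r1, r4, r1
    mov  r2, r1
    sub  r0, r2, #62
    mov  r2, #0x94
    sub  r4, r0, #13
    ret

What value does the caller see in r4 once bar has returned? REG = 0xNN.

prologue: push r0 → mem[0xa6]=0xbc, sp=0xa6
prologue: push r1 → mem[0xa5]=0x81, sp=0xa5
prologue: push r4 → mem[0xa4]=0x2b, sp=0xa4
body[0] add  r1, r4, r1 → r1=0xac
body[1] mov  r2, r1 → r2=0xac
body[2] sub  r0, r2, #62 → r0=0x6e
body[3] mov  r2, #0x94 → r2=0x94
body[4] sub  r4, r0, #13 → r4=0x61
epilogue: pop r4=0x2b, sp=0xa5
epilogue: pop r1=0x81, sp=0xa6
epilogue: pop r0=0xbc, sp=0xa7
r4 is callee-saved → restored

REG = 0x2b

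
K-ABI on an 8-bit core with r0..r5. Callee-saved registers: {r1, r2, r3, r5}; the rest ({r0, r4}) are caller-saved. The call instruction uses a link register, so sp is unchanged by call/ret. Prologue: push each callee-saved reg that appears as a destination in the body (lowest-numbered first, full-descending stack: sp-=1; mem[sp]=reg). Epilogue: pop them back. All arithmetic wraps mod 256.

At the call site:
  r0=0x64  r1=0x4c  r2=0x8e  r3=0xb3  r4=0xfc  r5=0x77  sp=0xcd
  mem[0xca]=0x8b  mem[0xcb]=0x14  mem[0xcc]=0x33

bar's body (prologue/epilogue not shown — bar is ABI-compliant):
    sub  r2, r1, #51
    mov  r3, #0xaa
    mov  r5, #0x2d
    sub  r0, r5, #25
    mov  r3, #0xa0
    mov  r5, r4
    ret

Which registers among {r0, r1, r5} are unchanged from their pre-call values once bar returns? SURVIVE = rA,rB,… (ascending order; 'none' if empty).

prologue: push r2 -> mem[0xcc]=0x8e, sp=0xcc
prologue: push r3 -> mem[0xcb]=0xb3, sp=0xcb
prologue: push r5 -> mem[0xca]=0x77, sp=0xca
body[0] sub  r2, r1, #51 -> r2=0x19
body[1] mov  r3, #0xaa -> r3=0xaa
body[2] mov  r5, #0x2d -> r5=0x2d
body[3] sub  r0, r5, #25 -> r0=0x14
body[4] mov  r3, #0xa0 -> r3=0xa0
body[5] mov  r5, r4 -> r5=0xfc
epilogue: pop r5=0x77, sp=0xcb
epilogue: pop r3=0xb3, sp=0xcc
epilogue: pop r2=0x8e, sp=0xcd
r0: caller-saved, written=True
r1: callee-saved, written=False
r5: callee-saved, written=True

SURVIVE = r1,r5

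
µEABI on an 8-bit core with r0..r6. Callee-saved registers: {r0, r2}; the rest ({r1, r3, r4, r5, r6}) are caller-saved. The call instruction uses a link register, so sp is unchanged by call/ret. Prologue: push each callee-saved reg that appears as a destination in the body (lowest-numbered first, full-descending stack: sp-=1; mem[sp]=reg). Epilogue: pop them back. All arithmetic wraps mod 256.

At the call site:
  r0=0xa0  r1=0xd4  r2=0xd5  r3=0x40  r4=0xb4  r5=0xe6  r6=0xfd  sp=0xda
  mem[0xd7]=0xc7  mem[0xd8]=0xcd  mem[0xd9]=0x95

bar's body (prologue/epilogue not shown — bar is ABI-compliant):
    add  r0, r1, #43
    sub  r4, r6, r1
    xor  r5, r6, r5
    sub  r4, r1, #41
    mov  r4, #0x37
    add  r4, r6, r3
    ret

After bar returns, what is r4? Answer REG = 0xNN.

REG = 0x3d

prologue: push r0 → mem[0xd9]=0xa0, sp=0xd9
body[0] add  r0, r1, #43 → r0=0xff
body[1] sub  r4, r6, r1 → r4=0x29
body[2] xor  r5, r6, r5 → r5=0x1b
body[3] sub  r4, r1, #41 → r4=0xab
body[4] mov  r4, #0x37 → r4=0x37
body[5] add  r4, r6, r3 → r4=0x3d
epilogue: pop r0=0xa0, sp=0xda
r4 is caller-saved → body value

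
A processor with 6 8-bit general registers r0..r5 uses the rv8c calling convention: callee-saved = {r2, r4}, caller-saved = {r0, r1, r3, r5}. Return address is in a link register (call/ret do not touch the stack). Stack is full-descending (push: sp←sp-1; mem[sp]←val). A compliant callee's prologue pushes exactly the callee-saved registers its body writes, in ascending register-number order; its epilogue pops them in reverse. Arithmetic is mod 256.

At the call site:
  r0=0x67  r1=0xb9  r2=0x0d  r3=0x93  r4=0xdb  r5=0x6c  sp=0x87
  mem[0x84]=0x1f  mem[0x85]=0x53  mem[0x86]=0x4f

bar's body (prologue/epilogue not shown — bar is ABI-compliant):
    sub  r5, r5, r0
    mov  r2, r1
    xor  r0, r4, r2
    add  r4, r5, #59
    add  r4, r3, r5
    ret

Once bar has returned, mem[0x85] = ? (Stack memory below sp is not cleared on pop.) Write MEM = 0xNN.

MEM = 0xdb

prologue: push r2 → mem[0x86]=0x0d, sp=0x86
prologue: push r4 → mem[0x85]=0xdb, sp=0x85
body[0] sub  r5, r5, r0 → r5=0x05
body[1] mov  r2, r1 → r2=0xb9
body[2] xor  r0, r4, r2 → r0=0x62
body[3] add  r4, r5, #59 → r4=0x40
body[4] add  r4, r3, r5 → r4=0x98
epilogue: pop r4=0xdb, sp=0x86
epilogue: pop r2=0x0d, sp=0x87
prologue pushed ['r2', 'r4'] at ['0x86', '0x85']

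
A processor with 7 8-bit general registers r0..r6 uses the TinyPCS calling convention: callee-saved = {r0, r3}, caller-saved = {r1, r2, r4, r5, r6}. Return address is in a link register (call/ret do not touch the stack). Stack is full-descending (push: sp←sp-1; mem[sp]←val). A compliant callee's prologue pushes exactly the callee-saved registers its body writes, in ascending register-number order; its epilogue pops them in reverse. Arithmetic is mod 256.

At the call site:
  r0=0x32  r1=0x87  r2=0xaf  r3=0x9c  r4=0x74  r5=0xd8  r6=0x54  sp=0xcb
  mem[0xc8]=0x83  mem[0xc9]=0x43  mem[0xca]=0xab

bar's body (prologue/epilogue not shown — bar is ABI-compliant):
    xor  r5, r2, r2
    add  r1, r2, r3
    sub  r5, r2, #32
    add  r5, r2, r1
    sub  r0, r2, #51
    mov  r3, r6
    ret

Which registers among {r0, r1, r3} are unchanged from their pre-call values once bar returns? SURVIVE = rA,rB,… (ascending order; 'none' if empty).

prologue: push r0 -> mem[0xca]=0x32, sp=0xca
prologue: push r3 -> mem[0xc9]=0x9c, sp=0xc9
body[0] xor  r5, r2, r2 -> r5=0x00
body[1] add  r1, r2, r3 -> r1=0x4b
body[2] sub  r5, r2, #32 -> r5=0x8f
body[3] add  r5, r2, r1 -> r5=0xfa
body[4] sub  r0, r2, #51 -> r0=0x7c
body[5] mov  r3, r6 -> r3=0x54
epilogue: pop r3=0x9c, sp=0xca
epilogue: pop r0=0x32, sp=0xcb
r0: callee-saved, written=True
r1: caller-saved, written=True
r3: callee-saved, written=True

SURVIVE = r0,r3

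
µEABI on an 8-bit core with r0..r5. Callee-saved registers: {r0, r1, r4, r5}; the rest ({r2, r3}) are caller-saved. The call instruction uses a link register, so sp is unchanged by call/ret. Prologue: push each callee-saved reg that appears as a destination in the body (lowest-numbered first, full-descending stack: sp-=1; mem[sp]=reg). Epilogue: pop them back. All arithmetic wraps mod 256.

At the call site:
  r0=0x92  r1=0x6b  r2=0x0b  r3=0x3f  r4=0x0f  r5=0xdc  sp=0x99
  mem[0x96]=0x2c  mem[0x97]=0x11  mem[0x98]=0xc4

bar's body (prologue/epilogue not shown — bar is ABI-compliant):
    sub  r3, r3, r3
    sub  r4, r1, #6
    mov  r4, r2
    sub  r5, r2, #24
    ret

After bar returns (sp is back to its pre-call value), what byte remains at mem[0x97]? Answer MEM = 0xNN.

prologue: push r4 → mem[0x98]=0x0f, sp=0x98
prologue: push r5 → mem[0x97]=0xdc, sp=0x97
body[0] sub  r3, r3, r3 → r3=0x00
body[1] sub  r4, r1, #6 → r4=0x65
body[2] mov  r4, r2 → r4=0x0b
body[3] sub  r5, r2, #24 → r5=0xf3
epilogue: pop r5=0xdc, sp=0x98
epilogue: pop r4=0x0f, sp=0x99
prologue pushed ['r4', 'r5'] at ['0x98', '0x97']

MEM = 0xdc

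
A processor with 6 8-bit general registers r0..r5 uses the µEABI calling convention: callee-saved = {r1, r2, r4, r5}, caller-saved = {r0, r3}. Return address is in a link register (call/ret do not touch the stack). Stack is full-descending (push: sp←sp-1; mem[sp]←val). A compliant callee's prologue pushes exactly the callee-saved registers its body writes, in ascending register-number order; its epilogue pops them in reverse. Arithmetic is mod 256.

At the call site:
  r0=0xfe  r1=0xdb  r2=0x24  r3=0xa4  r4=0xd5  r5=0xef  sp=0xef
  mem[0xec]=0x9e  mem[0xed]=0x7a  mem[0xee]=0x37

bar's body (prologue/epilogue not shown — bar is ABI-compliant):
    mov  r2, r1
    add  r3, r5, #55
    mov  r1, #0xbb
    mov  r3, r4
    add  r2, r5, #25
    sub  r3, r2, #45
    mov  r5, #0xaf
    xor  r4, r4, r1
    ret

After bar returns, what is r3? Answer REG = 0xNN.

prologue: push r1 -> mem[0xee]=0xdb, sp=0xee
prologue: push r2 -> mem[0xed]=0x24, sp=0xed
prologue: push r4 -> mem[0xec]=0xd5, sp=0xec
prologue: push r5 -> mem[0xeb]=0xef, sp=0xeb
body[0] mov  r2, r1 -> r2=0xdb
body[1] add  r3, r5, #55 -> r3=0x26
body[2] mov  r1, #0xbb -> r1=0xbb
body[3] mov  r3, r4 -> r3=0xd5
body[4] add  r2, r5, #25 -> r2=0x08
body[5] sub  r3, r2, #45 -> r3=0xdb
body[6] mov  r5, #0xaf -> r5=0xaf
body[7] xor  r4, r4, r1 -> r4=0x6e
epilogue: pop r5=0xef, sp=0xec
epilogue: pop r4=0xd5, sp=0xed
epilogue: pop r2=0x24, sp=0xee
epilogue: pop r1=0xdb, sp=0xef
r3 is caller-saved -> body value

REG = 0xdb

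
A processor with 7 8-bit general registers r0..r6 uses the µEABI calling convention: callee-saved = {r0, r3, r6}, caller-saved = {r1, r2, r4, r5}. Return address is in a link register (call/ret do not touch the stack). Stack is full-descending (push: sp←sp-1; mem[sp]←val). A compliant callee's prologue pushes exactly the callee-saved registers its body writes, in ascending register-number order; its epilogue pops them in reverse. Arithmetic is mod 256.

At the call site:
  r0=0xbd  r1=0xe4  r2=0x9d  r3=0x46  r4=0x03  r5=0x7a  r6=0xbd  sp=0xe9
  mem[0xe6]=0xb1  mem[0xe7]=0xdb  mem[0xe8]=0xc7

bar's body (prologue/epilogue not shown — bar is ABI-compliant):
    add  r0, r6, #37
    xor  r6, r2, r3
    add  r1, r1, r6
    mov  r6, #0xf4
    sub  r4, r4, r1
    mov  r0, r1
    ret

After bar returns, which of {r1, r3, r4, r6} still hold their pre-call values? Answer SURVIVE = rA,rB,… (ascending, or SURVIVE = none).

prologue: push r0 → mem[0xe8]=0xbd, sp=0xe8
prologue: push r6 → mem[0xe7]=0xbd, sp=0xe7
body[0] add  r0, r6, #37 → r0=0xe2
body[1] xor  r6, r2, r3 → r6=0xdb
body[2] add  r1, r1, r6 → r1=0xbf
body[3] mov  r6, #0xf4 → r6=0xf4
body[4] sub  r4, r4, r1 → r4=0x44
body[5] mov  r0, r1 → r0=0xbf
epilogue: pop r6=0xbd, sp=0xe8
epilogue: pop r0=0xbd, sp=0xe9
r1: caller-saved, written=True
r3: callee-saved, written=False
r4: caller-saved, written=True
r6: callee-saved, written=True

SURVIVE = r3,r6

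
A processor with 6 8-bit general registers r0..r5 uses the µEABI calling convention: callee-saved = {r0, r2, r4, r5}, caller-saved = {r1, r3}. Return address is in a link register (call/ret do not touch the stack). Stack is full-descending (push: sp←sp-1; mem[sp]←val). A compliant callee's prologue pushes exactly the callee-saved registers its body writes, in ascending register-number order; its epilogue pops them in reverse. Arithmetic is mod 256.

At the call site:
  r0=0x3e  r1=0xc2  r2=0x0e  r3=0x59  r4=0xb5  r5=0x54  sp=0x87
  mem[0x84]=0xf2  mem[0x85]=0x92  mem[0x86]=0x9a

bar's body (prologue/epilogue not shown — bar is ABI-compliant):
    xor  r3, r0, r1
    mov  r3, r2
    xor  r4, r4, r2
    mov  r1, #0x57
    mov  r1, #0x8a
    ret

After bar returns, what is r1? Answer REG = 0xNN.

prologue: push r4 -> mem[0x86]=0xb5, sp=0x86
body[0] xor  r3, r0, r1 -> r3=0xfc
body[1] mov  r3, r2 -> r3=0x0e
body[2] xor  r4, r4, r2 -> r4=0xbb
body[3] mov  r1, #0x57 -> r1=0x57
body[4] mov  r1, #0x8a -> r1=0x8a
epilogue: pop r4=0xb5, sp=0x87
r1 is caller-saved -> body value

REG = 0x8a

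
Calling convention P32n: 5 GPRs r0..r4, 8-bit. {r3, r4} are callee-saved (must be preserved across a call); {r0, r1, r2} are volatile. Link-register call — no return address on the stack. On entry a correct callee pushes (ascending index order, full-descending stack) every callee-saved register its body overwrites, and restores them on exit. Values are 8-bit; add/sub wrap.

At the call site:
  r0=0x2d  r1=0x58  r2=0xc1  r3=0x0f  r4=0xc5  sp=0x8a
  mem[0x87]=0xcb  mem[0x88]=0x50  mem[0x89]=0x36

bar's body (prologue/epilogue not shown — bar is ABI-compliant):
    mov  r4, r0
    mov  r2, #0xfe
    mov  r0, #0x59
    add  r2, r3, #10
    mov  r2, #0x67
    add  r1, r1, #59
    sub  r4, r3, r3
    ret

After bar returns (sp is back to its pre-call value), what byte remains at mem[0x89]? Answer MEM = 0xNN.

prologue: push r4 -> mem[0x89]=0xc5, sp=0x89
body[0] mov  r4, r0 -> r4=0x2d
body[1] mov  r2, #0xfe -> r2=0xfe
body[2] mov  r0, #0x59 -> r0=0x59
body[3] add  r2, r3, #10 -> r2=0x19
body[4] mov  r2, #0x67 -> r2=0x67
body[5] add  r1, r1, #59 -> r1=0x93
body[6] sub  r4, r3, r3 -> r4=0x00
epilogue: pop r4=0xc5, sp=0x8a
prologue pushed ['r4'] at ['0x89']

MEM = 0xc5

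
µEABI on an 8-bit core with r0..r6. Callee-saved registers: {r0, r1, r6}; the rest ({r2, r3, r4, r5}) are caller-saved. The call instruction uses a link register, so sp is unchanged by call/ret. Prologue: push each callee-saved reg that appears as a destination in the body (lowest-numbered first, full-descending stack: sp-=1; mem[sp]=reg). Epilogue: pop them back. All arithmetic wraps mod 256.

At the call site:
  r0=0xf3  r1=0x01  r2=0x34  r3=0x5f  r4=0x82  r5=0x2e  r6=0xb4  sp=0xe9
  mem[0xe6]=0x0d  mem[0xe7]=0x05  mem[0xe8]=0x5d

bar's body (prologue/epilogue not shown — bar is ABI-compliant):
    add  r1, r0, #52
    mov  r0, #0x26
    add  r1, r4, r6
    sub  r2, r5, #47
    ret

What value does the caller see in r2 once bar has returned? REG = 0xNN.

REG = 0xff

prologue: push r0 → mem[0xe8]=0xf3, sp=0xe8
prologue: push r1 → mem[0xe7]=0x01, sp=0xe7
body[0] add  r1, r0, #52 → r1=0x27
body[1] mov  r0, #0x26 → r0=0x26
body[2] add  r1, r4, r6 → r1=0x36
body[3] sub  r2, r5, #47 → r2=0xff
epilogue: pop r1=0x01, sp=0xe8
epilogue: pop r0=0xf3, sp=0xe9
r2 is caller-saved → body value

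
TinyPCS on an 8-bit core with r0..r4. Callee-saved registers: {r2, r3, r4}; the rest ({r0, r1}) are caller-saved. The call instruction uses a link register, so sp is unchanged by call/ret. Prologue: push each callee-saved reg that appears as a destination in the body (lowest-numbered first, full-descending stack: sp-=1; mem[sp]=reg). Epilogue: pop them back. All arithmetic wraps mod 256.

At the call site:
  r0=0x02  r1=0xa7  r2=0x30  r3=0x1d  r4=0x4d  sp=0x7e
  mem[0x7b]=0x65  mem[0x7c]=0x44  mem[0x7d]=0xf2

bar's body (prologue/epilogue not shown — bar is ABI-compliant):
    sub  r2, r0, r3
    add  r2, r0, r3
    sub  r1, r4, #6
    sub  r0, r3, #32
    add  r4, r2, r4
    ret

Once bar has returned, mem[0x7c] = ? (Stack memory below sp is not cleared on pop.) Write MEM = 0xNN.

prologue: push r2 -> mem[0x7d]=0x30, sp=0x7d
prologue: push r4 -> mem[0x7c]=0x4d, sp=0x7c
body[0] sub  r2, r0, r3 -> r2=0xe5
body[1] add  r2, r0, r3 -> r2=0x1f
body[2] sub  r1, r4, #6 -> r1=0x47
body[3] sub  r0, r3, #32 -> r0=0xfd
body[4] add  r4, r2, r4 -> r4=0x6c
epilogue: pop r4=0x4d, sp=0x7d
epilogue: pop r2=0x30, sp=0x7e
prologue pushed ['r2', 'r4'] at ['0x7d', '0x7c']

MEM = 0x4d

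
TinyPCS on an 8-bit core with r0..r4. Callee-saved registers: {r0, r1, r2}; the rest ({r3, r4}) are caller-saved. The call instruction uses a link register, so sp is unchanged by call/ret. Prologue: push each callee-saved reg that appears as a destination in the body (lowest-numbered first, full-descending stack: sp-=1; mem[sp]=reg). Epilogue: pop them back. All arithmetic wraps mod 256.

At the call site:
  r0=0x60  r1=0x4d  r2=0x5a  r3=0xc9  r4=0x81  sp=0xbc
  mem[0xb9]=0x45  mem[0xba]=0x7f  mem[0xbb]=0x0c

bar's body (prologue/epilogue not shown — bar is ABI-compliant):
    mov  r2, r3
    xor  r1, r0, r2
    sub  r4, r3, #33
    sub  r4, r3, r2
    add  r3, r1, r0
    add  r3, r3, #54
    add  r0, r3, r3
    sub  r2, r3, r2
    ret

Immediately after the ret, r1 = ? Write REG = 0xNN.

REG = 0x4d

prologue: push r0 → mem[0xbb]=0x60, sp=0xbb
prologue: push r1 → mem[0xba]=0x4d, sp=0xba
prologue: push r2 → mem[0xb9]=0x5a, sp=0xb9
body[0] mov  r2, r3 → r2=0xc9
body[1] xor  r1, r0, r2 → r1=0xa9
body[2] sub  r4, r3, #33 → r4=0xa8
body[3] sub  r4, r3, r2 → r4=0x00
body[4] add  r3, r1, r0 → r3=0x09
body[5] add  r3, r3, #54 → r3=0x3f
body[6] add  r0, r3, r3 → r0=0x7e
body[7] sub  r2, r3, r2 → r2=0x76
epilogue: pop r2=0x5a, sp=0xba
epilogue: pop r1=0x4d, sp=0xbb
epilogue: pop r0=0x60, sp=0xbc
r1 is callee-saved → restored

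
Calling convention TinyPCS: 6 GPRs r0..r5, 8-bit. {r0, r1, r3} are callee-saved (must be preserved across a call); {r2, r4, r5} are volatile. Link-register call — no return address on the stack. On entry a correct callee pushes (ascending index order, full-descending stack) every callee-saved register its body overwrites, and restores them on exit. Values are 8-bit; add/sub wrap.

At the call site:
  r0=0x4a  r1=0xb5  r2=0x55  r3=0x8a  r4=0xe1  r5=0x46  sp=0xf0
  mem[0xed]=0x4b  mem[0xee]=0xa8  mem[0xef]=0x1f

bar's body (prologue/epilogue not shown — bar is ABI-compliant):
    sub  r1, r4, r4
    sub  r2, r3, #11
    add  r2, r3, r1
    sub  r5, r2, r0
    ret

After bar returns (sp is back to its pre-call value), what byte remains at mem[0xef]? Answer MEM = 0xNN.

prologue: push r1 → mem[0xef]=0xb5, sp=0xef
body[0] sub  r1, r4, r4 → r1=0x00
body[1] sub  r2, r3, #11 → r2=0x7f
body[2] add  r2, r3, r1 → r2=0x8a
body[3] sub  r5, r2, r0 → r5=0x40
epilogue: pop r1=0xb5, sp=0xf0
prologue pushed ['r1'] at ['0xef']

MEM = 0xb5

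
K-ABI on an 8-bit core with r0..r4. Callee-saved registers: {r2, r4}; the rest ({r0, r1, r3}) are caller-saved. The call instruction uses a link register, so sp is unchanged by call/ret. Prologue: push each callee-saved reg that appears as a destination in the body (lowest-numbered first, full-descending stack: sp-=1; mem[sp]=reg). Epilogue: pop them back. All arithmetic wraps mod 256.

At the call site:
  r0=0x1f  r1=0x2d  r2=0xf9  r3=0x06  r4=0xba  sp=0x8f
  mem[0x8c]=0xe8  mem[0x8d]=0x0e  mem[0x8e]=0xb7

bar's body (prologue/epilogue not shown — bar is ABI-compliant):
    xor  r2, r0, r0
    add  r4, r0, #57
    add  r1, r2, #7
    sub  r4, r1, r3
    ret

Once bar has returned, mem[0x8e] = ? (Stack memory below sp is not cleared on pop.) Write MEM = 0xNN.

MEM = 0xf9

prologue: push r2 → mem[0x8e]=0xf9, sp=0x8e
prologue: push r4 → mem[0x8d]=0xba, sp=0x8d
body[0] xor  r2, r0, r0 → r2=0x00
body[1] add  r4, r0, #57 → r4=0x58
body[2] add  r1, r2, #7 → r1=0x07
body[3] sub  r4, r1, r3 → r4=0x01
epilogue: pop r4=0xba, sp=0x8e
epilogue: pop r2=0xf9, sp=0x8f
prologue pushed ['r2', 'r4'] at ['0x8e', '0x8d']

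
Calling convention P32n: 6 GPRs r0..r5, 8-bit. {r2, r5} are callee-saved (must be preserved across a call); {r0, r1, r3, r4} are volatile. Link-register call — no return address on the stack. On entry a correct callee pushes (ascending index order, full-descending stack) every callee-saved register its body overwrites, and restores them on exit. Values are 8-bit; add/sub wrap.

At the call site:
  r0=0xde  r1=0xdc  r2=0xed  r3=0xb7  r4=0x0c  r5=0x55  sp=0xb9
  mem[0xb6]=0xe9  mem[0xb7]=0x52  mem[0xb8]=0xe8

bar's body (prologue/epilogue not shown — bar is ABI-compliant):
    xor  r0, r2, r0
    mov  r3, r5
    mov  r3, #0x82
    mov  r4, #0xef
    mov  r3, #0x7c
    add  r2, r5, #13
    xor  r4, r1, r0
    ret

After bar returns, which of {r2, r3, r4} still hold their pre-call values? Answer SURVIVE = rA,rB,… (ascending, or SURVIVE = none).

SURVIVE = r2

prologue: push r2 → mem[0xb8]=0xed, sp=0xb8
body[0] xor  r0, r2, r0 → r0=0x33
body[1] mov  r3, r5 → r3=0x55
body[2] mov  r3, #0x82 → r3=0x82
body[3] mov  r4, #0xef → r4=0xef
body[4] mov  r3, #0x7c → r3=0x7c
body[5] add  r2, r5, #13 → r2=0x62
body[6] xor  r4, r1, r0 → r4=0xef
epilogue: pop r2=0xed, sp=0xb9
r2: callee-saved, written=True
r3: caller-saved, written=True
r4: caller-saved, written=True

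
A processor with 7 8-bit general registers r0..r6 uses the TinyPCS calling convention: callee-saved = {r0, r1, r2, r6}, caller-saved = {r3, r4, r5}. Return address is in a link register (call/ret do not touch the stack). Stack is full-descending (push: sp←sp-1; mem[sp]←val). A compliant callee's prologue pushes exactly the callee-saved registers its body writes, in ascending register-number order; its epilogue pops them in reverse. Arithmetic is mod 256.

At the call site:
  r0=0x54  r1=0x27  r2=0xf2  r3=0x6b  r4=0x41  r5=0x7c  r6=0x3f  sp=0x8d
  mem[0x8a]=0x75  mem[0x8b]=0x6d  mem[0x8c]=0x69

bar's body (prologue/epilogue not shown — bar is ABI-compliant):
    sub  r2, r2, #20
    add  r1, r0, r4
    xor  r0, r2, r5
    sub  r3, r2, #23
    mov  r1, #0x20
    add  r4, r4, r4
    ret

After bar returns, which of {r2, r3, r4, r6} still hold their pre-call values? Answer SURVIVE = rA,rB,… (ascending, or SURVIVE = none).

SURVIVE = r2,r6

prologue: push r0 → mem[0x8c]=0x54, sp=0x8c
prologue: push r1 → mem[0x8b]=0x27, sp=0x8b
prologue: push r2 → mem[0x8a]=0xf2, sp=0x8a
body[0] sub  r2, r2, #20 → r2=0xde
body[1] add  r1, r0, r4 → r1=0x95
body[2] xor  r0, r2, r5 → r0=0xa2
body[3] sub  r3, r2, #23 → r3=0xc7
body[4] mov  r1, #0x20 → r1=0x20
body[5] add  r4, r4, r4 → r4=0x82
epilogue: pop r2=0xf2, sp=0x8b
epilogue: pop r1=0x27, sp=0x8c
epilogue: pop r0=0x54, sp=0x8d
r2: callee-saved, written=True
r3: caller-saved, written=True
r4: caller-saved, written=True
r6: callee-saved, written=False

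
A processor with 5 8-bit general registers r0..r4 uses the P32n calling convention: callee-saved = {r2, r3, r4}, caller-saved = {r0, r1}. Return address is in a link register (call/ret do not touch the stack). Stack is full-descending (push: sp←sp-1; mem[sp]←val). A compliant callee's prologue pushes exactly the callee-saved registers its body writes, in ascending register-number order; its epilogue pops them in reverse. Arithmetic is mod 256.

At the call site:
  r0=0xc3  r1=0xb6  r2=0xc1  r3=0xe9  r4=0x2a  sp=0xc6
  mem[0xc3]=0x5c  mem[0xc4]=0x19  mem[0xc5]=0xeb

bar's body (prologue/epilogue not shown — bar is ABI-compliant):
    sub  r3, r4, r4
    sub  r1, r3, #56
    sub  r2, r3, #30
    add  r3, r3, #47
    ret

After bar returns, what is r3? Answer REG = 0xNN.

prologue: push r2 -> mem[0xc5]=0xc1, sp=0xc5
prologue: push r3 -> mem[0xc4]=0xe9, sp=0xc4
body[0] sub  r3, r4, r4 -> r3=0x00
body[1] sub  r1, r3, #56 -> r1=0xc8
body[2] sub  r2, r3, #30 -> r2=0xe2
body[3] add  r3, r3, #47 -> r3=0x2f
epilogue: pop r3=0xe9, sp=0xc5
epilogue: pop r2=0xc1, sp=0xc6
r3 is callee-saved -> restored

REG = 0xe9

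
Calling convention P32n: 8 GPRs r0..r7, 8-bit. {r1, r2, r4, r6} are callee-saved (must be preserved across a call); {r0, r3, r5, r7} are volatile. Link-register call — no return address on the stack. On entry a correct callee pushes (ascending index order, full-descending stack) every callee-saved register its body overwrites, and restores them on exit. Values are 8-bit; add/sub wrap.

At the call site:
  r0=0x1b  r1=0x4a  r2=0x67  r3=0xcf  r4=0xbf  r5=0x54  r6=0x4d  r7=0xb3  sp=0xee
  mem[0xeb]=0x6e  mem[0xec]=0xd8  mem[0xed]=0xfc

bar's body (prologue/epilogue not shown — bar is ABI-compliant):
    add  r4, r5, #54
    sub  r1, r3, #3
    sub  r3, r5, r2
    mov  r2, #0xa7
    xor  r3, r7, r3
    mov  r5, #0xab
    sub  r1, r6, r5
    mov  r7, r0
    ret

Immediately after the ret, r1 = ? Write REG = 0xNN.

prologue: push r1 -> mem[0xed]=0x4a, sp=0xed
prologue: push r2 -> mem[0xec]=0x67, sp=0xec
prologue: push r4 -> mem[0xeb]=0xbf, sp=0xeb
body[0] add  r4, r5, #54 -> r4=0x8a
body[1] sub  r1, r3, #3 -> r1=0xcc
body[2] sub  r3, r5, r2 -> r3=0xed
body[3] mov  r2, #0xa7 -> r2=0xa7
body[4] xor  r3, r7, r3 -> r3=0x5e
body[5] mov  r5, #0xab -> r5=0xab
body[6] sub  r1, r6, r5 -> r1=0xa2
body[7] mov  r7, r0 -> r7=0x1b
epilogue: pop r4=0xbf, sp=0xec
epilogue: pop r2=0x67, sp=0xed
epilogue: pop r1=0x4a, sp=0xee
r1 is callee-saved -> restored

REG = 0x4a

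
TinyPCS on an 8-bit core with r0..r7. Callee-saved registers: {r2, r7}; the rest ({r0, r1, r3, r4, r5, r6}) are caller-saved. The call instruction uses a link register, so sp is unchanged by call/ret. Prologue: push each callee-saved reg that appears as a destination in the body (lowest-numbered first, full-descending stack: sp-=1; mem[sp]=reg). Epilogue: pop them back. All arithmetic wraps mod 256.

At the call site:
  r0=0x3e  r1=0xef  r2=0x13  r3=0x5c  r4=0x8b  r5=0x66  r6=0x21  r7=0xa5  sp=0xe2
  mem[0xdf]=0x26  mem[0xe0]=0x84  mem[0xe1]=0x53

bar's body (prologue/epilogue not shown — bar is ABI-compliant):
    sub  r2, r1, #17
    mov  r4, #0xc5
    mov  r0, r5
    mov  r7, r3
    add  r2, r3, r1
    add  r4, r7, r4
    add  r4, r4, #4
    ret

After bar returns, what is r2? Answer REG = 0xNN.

prologue: push r2 → mem[0xe1]=0x13, sp=0xe1
prologue: push r7 → mem[0xe0]=0xa5, sp=0xe0
body[0] sub  r2, r1, #17 → r2=0xde
body[1] mov  r4, #0xc5 → r4=0xc5
body[2] mov  r0, r5 → r0=0x66
body[3] mov  r7, r3 → r7=0x5c
body[4] add  r2, r3, r1 → r2=0x4b
body[5] add  r4, r7, r4 → r4=0x21
body[6] add  r4, r4, #4 → r4=0x25
epilogue: pop r7=0xa5, sp=0xe1
epilogue: pop r2=0x13, sp=0xe2
r2 is callee-saved → restored

REG = 0x13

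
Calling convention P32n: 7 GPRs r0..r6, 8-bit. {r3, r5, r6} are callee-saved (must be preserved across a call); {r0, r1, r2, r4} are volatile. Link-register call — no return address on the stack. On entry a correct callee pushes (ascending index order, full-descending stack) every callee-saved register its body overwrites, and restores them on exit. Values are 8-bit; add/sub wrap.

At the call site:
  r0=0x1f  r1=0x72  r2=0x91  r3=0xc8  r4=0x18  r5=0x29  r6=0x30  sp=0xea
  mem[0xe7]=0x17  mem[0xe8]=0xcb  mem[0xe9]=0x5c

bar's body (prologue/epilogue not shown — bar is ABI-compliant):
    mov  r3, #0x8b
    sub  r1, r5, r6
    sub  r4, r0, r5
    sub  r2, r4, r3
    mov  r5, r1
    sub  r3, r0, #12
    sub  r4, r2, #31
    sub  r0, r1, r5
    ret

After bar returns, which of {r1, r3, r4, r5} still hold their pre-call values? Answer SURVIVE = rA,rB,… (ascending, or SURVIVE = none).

SURVIVE = r3,r5

prologue: push r3 -> mem[0xe9]=0xc8, sp=0xe9
prologue: push r5 -> mem[0xe8]=0x29, sp=0xe8
body[0] mov  r3, #0x8b -> r3=0x8b
body[1] sub  r1, r5, r6 -> r1=0xf9
body[2] sub  r4, r0, r5 -> r4=0xf6
body[3] sub  r2, r4, r3 -> r2=0x6b
body[4] mov  r5, r1 -> r5=0xf9
body[5] sub  r3, r0, #12 -> r3=0x13
body[6] sub  r4, r2, #31 -> r4=0x4c
body[7] sub  r0, r1, r5 -> r0=0x00
epilogue: pop r5=0x29, sp=0xe9
epilogue: pop r3=0xc8, sp=0xea
r1: caller-saved, written=True
r3: callee-saved, written=True
r4: caller-saved, written=True
r5: callee-saved, written=True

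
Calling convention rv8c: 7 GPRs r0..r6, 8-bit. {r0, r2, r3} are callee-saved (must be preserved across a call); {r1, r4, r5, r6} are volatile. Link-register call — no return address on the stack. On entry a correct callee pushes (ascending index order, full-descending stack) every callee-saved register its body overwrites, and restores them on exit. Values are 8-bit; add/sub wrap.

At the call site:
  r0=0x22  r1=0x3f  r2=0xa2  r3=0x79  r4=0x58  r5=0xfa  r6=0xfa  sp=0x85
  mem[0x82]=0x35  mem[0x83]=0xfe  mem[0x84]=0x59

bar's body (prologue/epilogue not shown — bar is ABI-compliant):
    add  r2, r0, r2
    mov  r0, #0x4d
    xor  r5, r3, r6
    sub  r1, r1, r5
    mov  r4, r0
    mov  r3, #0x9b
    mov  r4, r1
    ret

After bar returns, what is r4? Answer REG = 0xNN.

prologue: push r0 → mem[0x84]=0x22, sp=0x84
prologue: push r2 → mem[0x83]=0xa2, sp=0x83
prologue: push r3 → mem[0x82]=0x79, sp=0x82
body[0] add  r2, r0, r2 → r2=0xc4
body[1] mov  r0, #0x4d → r0=0x4d
body[2] xor  r5, r3, r6 → r5=0x83
body[3] sub  r1, r1, r5 → r1=0xbc
body[4] mov  r4, r0 → r4=0x4d
body[5] mov  r3, #0x9b → r3=0x9b
body[6] mov  r4, r1 → r4=0xbc
epilogue: pop r3=0x79, sp=0x83
epilogue: pop r2=0xa2, sp=0x84
epilogue: pop r0=0x22, sp=0x85
r4 is caller-saved → body value

REG = 0xbc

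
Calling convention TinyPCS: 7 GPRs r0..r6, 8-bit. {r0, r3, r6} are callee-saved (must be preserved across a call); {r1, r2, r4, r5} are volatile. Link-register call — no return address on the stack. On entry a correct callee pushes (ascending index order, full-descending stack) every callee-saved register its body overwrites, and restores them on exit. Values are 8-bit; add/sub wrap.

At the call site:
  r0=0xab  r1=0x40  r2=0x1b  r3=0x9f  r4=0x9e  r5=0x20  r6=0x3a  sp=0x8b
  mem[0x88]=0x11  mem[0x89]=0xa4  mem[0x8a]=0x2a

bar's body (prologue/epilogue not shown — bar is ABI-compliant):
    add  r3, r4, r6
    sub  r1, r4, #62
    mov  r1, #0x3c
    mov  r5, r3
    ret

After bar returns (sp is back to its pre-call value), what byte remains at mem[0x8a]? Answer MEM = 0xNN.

MEM = 0x9f

prologue: push r3 -> mem[0x8a]=0x9f, sp=0x8a
body[0] add  r3, r4, r6 -> r3=0xd8
body[1] sub  r1, r4, #62 -> r1=0x60
body[2] mov  r1, #0x3c -> r1=0x3c
body[3] mov  r5, r3 -> r5=0xd8
epilogue: pop r3=0x9f, sp=0x8b
prologue pushed ['r3'] at ['0x8a']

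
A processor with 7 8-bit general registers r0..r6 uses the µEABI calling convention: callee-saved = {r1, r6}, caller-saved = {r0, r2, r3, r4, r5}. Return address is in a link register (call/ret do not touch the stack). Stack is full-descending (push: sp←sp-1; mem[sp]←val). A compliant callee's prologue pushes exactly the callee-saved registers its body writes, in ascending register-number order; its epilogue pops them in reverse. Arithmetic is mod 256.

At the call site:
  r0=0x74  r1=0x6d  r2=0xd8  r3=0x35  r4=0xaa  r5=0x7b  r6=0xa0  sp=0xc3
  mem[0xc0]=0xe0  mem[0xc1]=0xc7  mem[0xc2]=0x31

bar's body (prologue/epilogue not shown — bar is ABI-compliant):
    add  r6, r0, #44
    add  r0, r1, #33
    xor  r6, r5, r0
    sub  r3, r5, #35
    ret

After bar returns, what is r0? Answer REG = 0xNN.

prologue: push r6 -> mem[0xc2]=0xa0, sp=0xc2
body[0] add  r6, r0, #44 -> r6=0xa0
body[1] add  r0, r1, #33 -> r0=0x8e
body[2] xor  r6, r5, r0 -> r6=0xf5
body[3] sub  r3, r5, #35 -> r3=0x58
epilogue: pop r6=0xa0, sp=0xc3
r0 is caller-saved -> body value

REG = 0x8e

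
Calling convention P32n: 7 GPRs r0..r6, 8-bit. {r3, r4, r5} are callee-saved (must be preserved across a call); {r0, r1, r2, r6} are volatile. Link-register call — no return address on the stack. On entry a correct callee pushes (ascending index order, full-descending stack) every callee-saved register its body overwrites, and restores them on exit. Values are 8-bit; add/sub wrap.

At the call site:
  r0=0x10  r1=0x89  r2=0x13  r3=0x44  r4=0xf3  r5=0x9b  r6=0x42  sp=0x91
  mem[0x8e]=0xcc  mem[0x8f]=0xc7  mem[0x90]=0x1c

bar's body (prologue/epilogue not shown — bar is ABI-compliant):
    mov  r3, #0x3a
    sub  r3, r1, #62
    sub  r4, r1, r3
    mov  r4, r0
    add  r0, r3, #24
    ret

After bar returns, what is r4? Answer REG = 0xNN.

REG = 0xf3

prologue: push r3 → mem[0x90]=0x44, sp=0x90
prologue: push r4 → mem[0x8f]=0xf3, sp=0x8f
body[0] mov  r3, #0x3a → r3=0x3a
body[1] sub  r3, r1, #62 → r3=0x4b
body[2] sub  r4, r1, r3 → r4=0x3e
body[3] mov  r4, r0 → r4=0x10
body[4] add  r0, r3, #24 → r0=0x63
epilogue: pop r4=0xf3, sp=0x90
epilogue: pop r3=0x44, sp=0x91
r4 is callee-saved → restored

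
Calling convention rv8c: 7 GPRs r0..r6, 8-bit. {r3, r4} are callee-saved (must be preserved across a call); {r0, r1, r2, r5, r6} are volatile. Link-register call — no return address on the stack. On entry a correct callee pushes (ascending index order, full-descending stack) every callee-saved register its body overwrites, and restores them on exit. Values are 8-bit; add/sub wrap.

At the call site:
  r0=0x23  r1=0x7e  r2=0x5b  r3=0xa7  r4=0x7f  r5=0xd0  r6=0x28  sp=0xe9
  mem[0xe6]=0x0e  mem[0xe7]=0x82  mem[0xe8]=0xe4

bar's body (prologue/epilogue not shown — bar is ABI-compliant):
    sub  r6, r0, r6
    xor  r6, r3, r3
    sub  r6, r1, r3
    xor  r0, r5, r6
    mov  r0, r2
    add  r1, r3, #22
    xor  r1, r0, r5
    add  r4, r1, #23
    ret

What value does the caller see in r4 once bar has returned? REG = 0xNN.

prologue: push r4 -> mem[0xe8]=0x7f, sp=0xe8
body[0] sub  r6, r0, r6 -> r6=0xfb
body[1] xor  r6, r3, r3 -> r6=0x00
body[2] sub  r6, r1, r3 -> r6=0xd7
body[3] xor  r0, r5, r6 -> r0=0x07
body[4] mov  r0, r2 -> r0=0x5b
body[5] add  r1, r3, #22 -> r1=0xbd
body[6] xor  r1, r0, r5 -> r1=0x8b
body[7] add  r4, r1, #23 -> r4=0xa2
epilogue: pop r4=0x7f, sp=0xe9
r4 is callee-saved -> restored

REG = 0x7f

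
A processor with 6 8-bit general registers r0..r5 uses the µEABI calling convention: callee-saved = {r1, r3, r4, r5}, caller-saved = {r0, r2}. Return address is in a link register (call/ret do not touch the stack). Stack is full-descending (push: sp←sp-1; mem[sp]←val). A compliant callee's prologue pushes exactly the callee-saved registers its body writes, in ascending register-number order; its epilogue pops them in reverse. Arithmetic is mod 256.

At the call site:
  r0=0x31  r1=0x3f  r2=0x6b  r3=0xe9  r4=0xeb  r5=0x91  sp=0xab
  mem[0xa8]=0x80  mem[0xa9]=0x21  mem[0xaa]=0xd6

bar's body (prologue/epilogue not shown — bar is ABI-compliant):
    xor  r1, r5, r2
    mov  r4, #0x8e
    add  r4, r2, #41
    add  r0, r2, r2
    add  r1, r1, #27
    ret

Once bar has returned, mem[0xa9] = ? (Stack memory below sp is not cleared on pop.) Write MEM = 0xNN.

MEM = 0xeb

prologue: push r1 -> mem[0xaa]=0x3f, sp=0xaa
prologue: push r4 -> mem[0xa9]=0xeb, sp=0xa9
body[0] xor  r1, r5, r2 -> r1=0xfa
body[1] mov  r4, #0x8e -> r4=0x8e
body[2] add  r4, r2, #41 -> r4=0x94
body[3] add  r0, r2, r2 -> r0=0xd6
body[4] add  r1, r1, #27 -> r1=0x15
epilogue: pop r4=0xeb, sp=0xaa
epilogue: pop r1=0x3f, sp=0xab
prologue pushed ['r1', 'r4'] at ['0xaa', '0xa9']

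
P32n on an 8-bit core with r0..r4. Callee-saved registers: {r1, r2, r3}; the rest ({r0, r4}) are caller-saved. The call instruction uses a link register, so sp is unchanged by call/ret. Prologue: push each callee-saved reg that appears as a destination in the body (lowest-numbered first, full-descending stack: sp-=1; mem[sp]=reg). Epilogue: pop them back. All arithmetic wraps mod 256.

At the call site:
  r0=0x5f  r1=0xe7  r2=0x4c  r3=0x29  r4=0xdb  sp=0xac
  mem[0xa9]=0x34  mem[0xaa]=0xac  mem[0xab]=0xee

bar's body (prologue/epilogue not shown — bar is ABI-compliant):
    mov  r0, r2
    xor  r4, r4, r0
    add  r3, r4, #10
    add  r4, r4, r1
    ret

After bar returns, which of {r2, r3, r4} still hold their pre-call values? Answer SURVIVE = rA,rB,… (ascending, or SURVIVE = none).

SURVIVE = r2,r3

prologue: push r3 -> mem[0xab]=0x29, sp=0xab
body[0] mov  r0, r2 -> r0=0x4c
body[1] xor  r4, r4, r0 -> r4=0x97
body[2] add  r3, r4, #10 -> r3=0xa1
body[3] add  r4, r4, r1 -> r4=0x7e
epilogue: pop r3=0x29, sp=0xac
r2: callee-saved, written=False
r3: callee-saved, written=True
r4: caller-saved, written=True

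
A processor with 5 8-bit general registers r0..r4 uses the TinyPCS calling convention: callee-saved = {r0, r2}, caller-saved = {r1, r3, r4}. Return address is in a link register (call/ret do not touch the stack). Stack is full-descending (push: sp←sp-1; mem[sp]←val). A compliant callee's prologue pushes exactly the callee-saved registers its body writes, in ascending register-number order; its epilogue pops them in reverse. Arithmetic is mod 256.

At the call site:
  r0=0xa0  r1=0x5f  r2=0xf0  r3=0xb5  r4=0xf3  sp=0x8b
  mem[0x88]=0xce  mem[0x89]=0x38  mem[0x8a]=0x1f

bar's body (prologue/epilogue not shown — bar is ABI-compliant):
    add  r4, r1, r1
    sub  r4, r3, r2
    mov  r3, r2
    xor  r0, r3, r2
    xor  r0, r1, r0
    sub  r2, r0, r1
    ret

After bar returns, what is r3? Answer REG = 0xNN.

prologue: push r0 → mem[0x8a]=0xa0, sp=0x8a
prologue: push r2 → mem[0x89]=0xf0, sp=0x89
body[0] add  r4, r1, r1 → r4=0xbe
body[1] sub  r4, r3, r2 → r4=0xc5
body[2] mov  r3, r2 → r3=0xf0
body[3] xor  r0, r3, r2 → r0=0x00
body[4] xor  r0, r1, r0 → r0=0x5f
body[5] sub  r2, r0, r1 → r2=0x00
epilogue: pop r2=0xf0, sp=0x8a
epilogue: pop r0=0xa0, sp=0x8b
r3 is caller-saved → body value

REG = 0xf0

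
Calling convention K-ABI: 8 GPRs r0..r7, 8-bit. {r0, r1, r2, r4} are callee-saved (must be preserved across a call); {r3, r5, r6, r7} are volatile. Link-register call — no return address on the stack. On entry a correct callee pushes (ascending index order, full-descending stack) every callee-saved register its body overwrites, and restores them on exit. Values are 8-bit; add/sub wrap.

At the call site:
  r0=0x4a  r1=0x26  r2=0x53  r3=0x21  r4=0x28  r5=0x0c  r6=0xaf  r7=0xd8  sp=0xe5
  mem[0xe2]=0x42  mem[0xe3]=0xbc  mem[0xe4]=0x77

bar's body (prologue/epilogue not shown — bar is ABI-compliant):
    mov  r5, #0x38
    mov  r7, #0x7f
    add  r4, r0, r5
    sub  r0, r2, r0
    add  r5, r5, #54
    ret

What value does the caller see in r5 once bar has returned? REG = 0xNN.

prologue: push r0 -> mem[0xe4]=0x4a, sp=0xe4
prologue: push r4 -> mem[0xe3]=0x28, sp=0xe3
body[0] mov  r5, #0x38 -> r5=0x38
body[1] mov  r7, #0x7f -> r7=0x7f
body[2] add  r4, r0, r5 -> r4=0x82
body[3] sub  r0, r2, r0 -> r0=0x09
body[4] add  r5, r5, #54 -> r5=0x6e
epilogue: pop r4=0x28, sp=0xe4
epilogue: pop r0=0x4a, sp=0xe5
r5 is caller-saved -> body value

REG = 0x6e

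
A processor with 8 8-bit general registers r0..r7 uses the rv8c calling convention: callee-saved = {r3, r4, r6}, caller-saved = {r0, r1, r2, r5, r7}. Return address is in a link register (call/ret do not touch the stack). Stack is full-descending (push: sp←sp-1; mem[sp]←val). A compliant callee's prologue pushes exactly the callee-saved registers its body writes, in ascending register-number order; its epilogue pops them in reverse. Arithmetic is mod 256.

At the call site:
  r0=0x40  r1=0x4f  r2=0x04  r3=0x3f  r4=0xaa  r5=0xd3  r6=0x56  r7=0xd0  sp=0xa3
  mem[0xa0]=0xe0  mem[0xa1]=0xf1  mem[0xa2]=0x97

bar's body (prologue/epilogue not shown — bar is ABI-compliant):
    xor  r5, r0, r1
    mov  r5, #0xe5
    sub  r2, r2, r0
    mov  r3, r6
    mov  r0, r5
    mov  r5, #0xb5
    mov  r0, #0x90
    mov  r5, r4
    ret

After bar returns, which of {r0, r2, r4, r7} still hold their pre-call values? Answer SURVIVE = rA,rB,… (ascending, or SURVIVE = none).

SURVIVE = r4,r7

prologue: push r3 -> mem[0xa2]=0x3f, sp=0xa2
body[0] xor  r5, r0, r1 -> r5=0x0f
body[1] mov  r5, #0xe5 -> r5=0xe5
body[2] sub  r2, r2, r0 -> r2=0xc4
body[3] mov  r3, r6 -> r3=0x56
body[4] mov  r0, r5 -> r0=0xe5
body[5] mov  r5, #0xb5 -> r5=0xb5
body[6] mov  r0, #0x90 -> r0=0x90
body[7] mov  r5, r4 -> r5=0xaa
epilogue: pop r3=0x3f, sp=0xa3
r0: caller-saved, written=True
r2: caller-saved, written=True
r4: callee-saved, written=False
r7: caller-saved, written=False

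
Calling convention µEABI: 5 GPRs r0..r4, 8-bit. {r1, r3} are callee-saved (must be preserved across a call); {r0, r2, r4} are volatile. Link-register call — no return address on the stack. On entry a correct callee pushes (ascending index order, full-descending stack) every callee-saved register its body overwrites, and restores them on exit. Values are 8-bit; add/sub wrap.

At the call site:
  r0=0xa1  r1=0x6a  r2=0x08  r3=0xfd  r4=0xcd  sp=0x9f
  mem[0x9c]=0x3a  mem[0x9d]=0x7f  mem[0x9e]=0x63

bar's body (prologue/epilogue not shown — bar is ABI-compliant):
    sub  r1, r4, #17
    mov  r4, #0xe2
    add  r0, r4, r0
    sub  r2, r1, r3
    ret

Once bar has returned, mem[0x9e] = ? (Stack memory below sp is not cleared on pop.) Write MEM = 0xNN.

MEM = 0x6a

prologue: push r1 -> mem[0x9e]=0x6a, sp=0x9e
body[0] sub  r1, r4, #17 -> r1=0xbc
body[1] mov  r4, #0xe2 -> r4=0xe2
body[2] add  r0, r4, r0 -> r0=0x83
body[3] sub  r2, r1, r3 -> r2=0xbf
epilogue: pop r1=0x6a, sp=0x9f
prologue pushed ['r1'] at ['0x9e']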